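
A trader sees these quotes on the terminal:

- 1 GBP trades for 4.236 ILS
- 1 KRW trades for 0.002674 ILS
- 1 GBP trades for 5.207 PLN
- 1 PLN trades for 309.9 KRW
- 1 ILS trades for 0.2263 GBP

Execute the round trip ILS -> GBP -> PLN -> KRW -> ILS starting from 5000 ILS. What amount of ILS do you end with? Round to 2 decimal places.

4882.31

5000 ILS × 0.2263 = 1131.5 GBP
1131.5 GBP × 5.207 = 5891.7205 PLN
5891.7205 PLN × 309.9 = 1825844.18295 KRW
1825844.18295 KRW × 0.002674 = 4882.3073452083 ILS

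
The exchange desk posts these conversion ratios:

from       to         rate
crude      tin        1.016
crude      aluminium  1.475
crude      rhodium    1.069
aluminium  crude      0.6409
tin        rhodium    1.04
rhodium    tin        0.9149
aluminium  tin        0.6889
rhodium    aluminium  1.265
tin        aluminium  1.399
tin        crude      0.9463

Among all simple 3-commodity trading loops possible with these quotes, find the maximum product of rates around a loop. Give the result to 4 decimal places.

0.9616

aluminium→tin→crude→aluminium: 0.6889 × 0.9463 × 1.475 = 0.96156
crude→rhodium→tin→crude: 1.069 × 0.9149 × 0.9463 = 0.92551
aluminium→crude→tin→aluminium: 0.6409 × 1.016 × 1.399 = 0.91097
aluminium→tin→rhodium→aluminium: 0.6889 × 1.04 × 1.265 = 0.90632
aluminium→crude→rhodium→aluminium: 0.6409 × 1.069 × 1.265 = 0.86668
Maximum is aluminium→tin→crude→aluminium at 0.9616; no arbitrage — every cycle loses value.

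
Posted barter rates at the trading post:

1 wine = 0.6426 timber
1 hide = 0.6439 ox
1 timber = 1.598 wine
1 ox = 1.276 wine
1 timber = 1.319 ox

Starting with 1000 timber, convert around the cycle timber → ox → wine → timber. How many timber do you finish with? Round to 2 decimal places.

1000 timber × 1.319 = 1319 ox
1319 ox × 1.276 = 1683.044 wine
1683.044 wine × 0.6426 = 1081.5240744 timber

1081.52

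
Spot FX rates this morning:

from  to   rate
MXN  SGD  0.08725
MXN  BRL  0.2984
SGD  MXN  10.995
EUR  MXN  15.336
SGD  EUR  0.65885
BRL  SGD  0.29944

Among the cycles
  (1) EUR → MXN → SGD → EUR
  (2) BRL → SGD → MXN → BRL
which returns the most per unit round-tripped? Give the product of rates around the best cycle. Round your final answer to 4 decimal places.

(1) 15.336 × 0.08725 × 0.65885 = 0.88158
(2) 0.29944 × 10.995 × 0.2984 = 0.98244
Highest is cycle (2) at 0.9824 (≤1, no arbitrage).

0.9824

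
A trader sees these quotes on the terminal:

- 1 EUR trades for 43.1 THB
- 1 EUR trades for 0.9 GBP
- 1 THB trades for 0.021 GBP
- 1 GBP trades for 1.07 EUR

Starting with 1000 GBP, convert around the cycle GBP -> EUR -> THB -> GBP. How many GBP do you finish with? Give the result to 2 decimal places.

1000 GBP × 1.07 = 1070 EUR
1070 EUR × 43.1 = 46117 THB
46117 THB × 0.021 = 968.457 GBP

968.46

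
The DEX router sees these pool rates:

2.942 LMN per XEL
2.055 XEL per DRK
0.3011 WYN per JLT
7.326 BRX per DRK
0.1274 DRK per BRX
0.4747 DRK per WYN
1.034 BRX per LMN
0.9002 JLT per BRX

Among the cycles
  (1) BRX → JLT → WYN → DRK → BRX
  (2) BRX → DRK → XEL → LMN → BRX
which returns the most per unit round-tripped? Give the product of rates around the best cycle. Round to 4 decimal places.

(1) 0.9002 × 0.3011 × 0.4747 × 7.326 = 0.94262
(2) 0.1274 × 2.055 × 2.942 × 1.034 = 0.79642
Highest is cycle (1) at 0.9426 (≤1, no arbitrage).

0.9426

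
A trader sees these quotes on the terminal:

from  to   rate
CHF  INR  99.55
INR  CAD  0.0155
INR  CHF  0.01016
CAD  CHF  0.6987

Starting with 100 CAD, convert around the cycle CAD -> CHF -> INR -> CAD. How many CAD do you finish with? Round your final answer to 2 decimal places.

107.81

100 CAD × 0.6987 = 69.87 CHF
69.87 CHF × 99.55 = 6955.5585 INR
6955.5585 INR × 0.0155 = 107.81115675 CAD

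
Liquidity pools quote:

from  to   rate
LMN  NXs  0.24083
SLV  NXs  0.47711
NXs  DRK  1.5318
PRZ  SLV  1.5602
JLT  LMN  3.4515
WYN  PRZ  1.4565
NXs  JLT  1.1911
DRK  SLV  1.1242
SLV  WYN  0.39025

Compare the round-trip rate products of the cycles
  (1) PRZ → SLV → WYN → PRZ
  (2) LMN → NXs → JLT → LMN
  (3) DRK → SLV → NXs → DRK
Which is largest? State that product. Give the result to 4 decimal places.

0.9901

(1) 1.5602 × 0.39025 × 1.4565 = 0.88682
(2) 0.24083 × 1.1911 × 3.4515 = 0.99007
(3) 1.1242 × 0.47711 × 1.5318 = 0.82161
Highest is cycle (2) at 0.9901 (≤1, no arbitrage).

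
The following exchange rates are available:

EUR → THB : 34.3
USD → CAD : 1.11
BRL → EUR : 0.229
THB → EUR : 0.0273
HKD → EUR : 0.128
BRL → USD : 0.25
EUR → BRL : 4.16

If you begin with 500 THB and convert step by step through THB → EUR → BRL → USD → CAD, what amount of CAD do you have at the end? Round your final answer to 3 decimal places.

500 THB × 0.0273 = 13.65 EUR
13.65 EUR × 4.16 = 56.784 BRL
56.784 BRL × 0.25 = 14.196 USD
14.196 USD × 1.11 = 15.75756 CAD

15.758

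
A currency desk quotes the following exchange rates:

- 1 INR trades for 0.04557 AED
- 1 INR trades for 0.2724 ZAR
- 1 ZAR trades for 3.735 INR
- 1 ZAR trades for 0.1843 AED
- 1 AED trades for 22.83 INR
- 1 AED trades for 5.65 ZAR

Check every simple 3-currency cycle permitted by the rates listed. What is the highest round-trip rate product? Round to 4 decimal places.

ZAR→AED→INR→ZAR: 0.1843 × 22.83 × 0.2724 = 1.14614
ZAR→INR→AED→ZAR: 3.735 × 0.04557 × 5.65 = 0.96165
Maximum is ZAR→AED→INR→ZAR at 1.1461; arbitrage exists.

1.1461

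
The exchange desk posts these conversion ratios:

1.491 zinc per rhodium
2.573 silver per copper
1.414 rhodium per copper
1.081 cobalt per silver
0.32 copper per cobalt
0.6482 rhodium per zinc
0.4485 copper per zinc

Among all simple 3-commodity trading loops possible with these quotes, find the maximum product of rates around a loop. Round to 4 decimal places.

0.9456

rhodium→zinc→copper→rhodium: 1.491 × 0.4485 × 1.414 = 0.94556
cobalt→copper→silver→cobalt: 0.32 × 2.573 × 1.081 = 0.89005
Maximum is rhodium→zinc→copper→rhodium at 0.9456; no arbitrage — every cycle loses value.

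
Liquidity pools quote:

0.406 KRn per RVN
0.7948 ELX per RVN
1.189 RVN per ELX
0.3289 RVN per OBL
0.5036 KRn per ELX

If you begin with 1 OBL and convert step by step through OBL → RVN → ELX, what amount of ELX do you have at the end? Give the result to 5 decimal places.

0.26141

1 OBL × 0.3289 = 0.3289 RVN
0.3289 RVN × 0.7948 = 0.26140972 ELX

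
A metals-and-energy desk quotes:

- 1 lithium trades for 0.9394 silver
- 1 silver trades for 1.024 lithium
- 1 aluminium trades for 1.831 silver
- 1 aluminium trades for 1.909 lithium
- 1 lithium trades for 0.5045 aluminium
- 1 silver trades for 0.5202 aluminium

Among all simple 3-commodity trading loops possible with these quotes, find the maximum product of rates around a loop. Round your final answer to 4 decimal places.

silver→lithium→aluminium→silver: 1.024 × 0.5045 × 1.831 = 0.94591
silver→aluminium→lithium→silver: 0.5202 × 1.909 × 0.9394 = 0.93288
Maximum is silver→lithium→aluminium→silver at 0.9459; no arbitrage — every cycle loses value.

0.9459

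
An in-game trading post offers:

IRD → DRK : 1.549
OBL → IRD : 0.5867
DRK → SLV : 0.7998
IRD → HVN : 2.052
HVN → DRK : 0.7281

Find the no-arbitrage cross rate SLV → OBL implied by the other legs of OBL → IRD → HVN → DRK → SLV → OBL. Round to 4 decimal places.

1.4264

Known legs of the cycle: 0.5867 × 2.052 × 0.7281 × 0.7998 = 0.701077251690792
For no arbitrage the full-cycle product must be 1, so the missing rate is 1 / 0.701077251690792 ≈ 1.426376.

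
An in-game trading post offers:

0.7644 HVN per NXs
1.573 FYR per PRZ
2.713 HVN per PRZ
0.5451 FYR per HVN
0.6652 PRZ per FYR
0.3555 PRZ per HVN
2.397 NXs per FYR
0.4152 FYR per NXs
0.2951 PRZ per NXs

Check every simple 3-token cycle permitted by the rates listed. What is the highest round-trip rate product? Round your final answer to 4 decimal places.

1.1127

FYR→NXs→PRZ→FYR: 2.397 × 0.2951 × 1.573 = 1.11267
FYR→NXs→HVN→FYR: 2.397 × 0.7644 × 0.5451 = 0.99877
FYR→PRZ→HVN→FYR: 0.6652 × 2.713 × 0.5451 = 0.98374
Maximum is FYR→NXs→PRZ→FYR at 1.1127; arbitrage exists.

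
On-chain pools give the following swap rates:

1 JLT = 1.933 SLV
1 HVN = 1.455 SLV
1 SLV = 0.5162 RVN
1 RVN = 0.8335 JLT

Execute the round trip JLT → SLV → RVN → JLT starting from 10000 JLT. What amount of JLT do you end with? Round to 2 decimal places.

10000 JLT × 1.933 = 19330 SLV
19330 SLV × 0.5162 = 9978.146 RVN
9978.146 RVN × 0.8335 = 8316.784691 JLT

8316.78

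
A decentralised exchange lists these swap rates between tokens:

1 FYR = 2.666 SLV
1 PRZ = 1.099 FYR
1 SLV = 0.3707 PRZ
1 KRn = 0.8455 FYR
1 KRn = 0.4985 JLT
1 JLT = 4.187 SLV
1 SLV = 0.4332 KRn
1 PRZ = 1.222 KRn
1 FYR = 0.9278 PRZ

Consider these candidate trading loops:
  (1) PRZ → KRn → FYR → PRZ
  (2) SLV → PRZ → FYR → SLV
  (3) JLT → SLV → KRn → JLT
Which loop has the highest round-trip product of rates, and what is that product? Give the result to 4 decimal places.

1.0861

(1) 1.222 × 0.8455 × 0.9278 = 0.95860
(2) 0.3707 × 1.099 × 2.666 = 1.08613
(3) 4.187 × 0.4332 × 0.4985 = 0.90418
Highest is cycle (2) at 1.0861 (>1, arbitrage).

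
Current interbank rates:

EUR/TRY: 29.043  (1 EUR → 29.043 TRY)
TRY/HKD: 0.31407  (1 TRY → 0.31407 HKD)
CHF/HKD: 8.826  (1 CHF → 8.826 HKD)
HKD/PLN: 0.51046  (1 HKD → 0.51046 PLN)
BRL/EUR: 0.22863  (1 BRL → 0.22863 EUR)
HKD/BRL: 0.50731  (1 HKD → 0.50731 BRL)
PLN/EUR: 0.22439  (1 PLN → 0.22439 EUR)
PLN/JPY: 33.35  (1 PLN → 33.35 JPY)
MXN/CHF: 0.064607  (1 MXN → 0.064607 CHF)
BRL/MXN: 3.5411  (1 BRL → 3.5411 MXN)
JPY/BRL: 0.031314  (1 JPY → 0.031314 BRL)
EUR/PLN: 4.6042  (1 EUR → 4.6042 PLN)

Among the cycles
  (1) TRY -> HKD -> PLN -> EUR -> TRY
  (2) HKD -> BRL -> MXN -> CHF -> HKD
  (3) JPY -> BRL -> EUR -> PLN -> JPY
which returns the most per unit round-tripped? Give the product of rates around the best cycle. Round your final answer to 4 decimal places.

1.0993

(1) 0.31407 × 0.51046 × 0.22439 × 29.043 = 1.04480
(2) 0.50731 × 3.5411 × 0.064607 × 8.826 = 1.02437
(3) 0.031314 × 0.22863 × 4.6042 × 33.35 = 1.09931
Highest is cycle (3) at 1.0993 (>1, arbitrage).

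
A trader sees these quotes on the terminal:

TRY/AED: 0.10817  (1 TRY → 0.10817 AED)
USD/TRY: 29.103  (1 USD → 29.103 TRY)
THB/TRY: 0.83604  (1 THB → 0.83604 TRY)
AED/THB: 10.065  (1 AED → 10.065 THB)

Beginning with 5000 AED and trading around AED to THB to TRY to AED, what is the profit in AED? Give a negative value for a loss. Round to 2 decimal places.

-448.89

5000 AED × 10.065 = 50325 THB
50325 THB × 0.83604 = 42073.713 TRY
42073.713 TRY × 0.10817 = 4551.11353521 AED
Net change: 4551.11353521 − 5000 = -448.88646479 AED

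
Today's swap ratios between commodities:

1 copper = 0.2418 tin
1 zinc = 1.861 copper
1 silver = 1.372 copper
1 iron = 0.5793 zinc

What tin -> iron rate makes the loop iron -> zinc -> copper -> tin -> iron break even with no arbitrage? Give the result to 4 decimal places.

Known legs of the cycle: 0.5793 × 1.861 × 0.2418 = 0.26067909114
For no arbitrage the full-cycle product must be 1, so the missing rate is 1 / 0.26067909114 ≈ 3.836134.

3.8361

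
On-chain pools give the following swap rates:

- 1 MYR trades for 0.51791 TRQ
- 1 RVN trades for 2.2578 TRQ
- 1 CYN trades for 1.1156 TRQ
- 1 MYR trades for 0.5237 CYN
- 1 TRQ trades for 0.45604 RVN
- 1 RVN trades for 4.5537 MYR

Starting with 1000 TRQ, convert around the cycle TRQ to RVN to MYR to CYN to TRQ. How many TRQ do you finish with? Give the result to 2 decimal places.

1213.27

1000 TRQ × 0.45604 = 456.04 RVN
456.04 RVN × 4.5537 = 2076.669348 MYR
2076.669348 MYR × 0.5237 = 1087.5517375476 CYN
1087.5517375476 CYN × 1.1156 = 1213.27271840810256 TRQ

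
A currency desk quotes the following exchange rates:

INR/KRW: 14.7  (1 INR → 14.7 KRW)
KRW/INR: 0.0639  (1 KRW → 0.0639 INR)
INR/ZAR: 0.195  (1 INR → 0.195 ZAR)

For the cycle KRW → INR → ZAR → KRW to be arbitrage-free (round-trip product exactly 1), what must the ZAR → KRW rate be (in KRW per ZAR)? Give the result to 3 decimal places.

80.254

Known legs of the cycle: 0.0639 × 0.195 = 0.0124605
For no arbitrage the full-cycle product must be 1, so the missing rate is 1 / 0.0124605 ≈ 80.25360.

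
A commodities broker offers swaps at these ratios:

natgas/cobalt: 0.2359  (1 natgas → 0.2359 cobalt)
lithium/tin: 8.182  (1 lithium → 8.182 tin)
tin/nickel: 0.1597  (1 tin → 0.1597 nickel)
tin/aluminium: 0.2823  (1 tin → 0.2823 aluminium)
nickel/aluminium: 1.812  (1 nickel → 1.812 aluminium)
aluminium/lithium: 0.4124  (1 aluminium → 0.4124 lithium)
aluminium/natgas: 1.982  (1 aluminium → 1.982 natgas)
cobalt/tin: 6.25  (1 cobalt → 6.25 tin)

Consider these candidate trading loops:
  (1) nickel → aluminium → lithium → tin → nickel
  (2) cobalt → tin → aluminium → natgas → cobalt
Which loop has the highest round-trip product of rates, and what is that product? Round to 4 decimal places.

0.9764

(1) 1.812 × 0.4124 × 8.182 × 0.1597 = 0.97643
(2) 6.25 × 0.2823 × 1.982 × 0.2359 = 0.82494
Highest is cycle (1) at 0.9764 (≤1, no arbitrage).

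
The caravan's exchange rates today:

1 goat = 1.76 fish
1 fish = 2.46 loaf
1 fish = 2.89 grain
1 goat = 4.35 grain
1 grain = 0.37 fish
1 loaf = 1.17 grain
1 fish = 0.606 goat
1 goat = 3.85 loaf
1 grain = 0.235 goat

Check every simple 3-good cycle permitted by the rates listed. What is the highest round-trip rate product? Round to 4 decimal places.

1.1953

grain→goat→fish→grain: 0.235 × 1.76 × 2.89 = 1.19530
grain→fish→loaf→grain: 0.37 × 2.46 × 1.17 = 1.06493
grain→goat→loaf→grain: 0.235 × 3.85 × 1.17 = 1.05856
grain→fish→goat→grain: 0.37 × 0.606 × 4.35 = 0.97536
Maximum is grain→goat→fish→grain at 1.1953; arbitrage exists.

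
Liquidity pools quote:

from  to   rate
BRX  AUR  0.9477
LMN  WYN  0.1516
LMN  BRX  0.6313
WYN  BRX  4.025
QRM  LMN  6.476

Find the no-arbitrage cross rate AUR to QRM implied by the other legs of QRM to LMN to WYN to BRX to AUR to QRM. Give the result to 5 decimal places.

0.26703

Known legs of the cycle: 6.476 × 0.1516 × 4.025 × 0.9477 = 3.744922259988
For no arbitrage the full-cycle product must be 1, so the missing rate is 1 / 3.744922259988 ≈ 0.2670282.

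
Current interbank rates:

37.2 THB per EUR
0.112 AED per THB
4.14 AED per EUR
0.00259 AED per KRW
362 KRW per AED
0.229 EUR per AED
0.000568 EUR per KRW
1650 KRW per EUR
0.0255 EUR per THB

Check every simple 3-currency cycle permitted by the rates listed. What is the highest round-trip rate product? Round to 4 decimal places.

0.9786

KRW→AED→EUR→KRW: 0.00259 × 0.229 × 1650 = 0.97863
EUR→THB→AED→EUR: 37.2 × 0.112 × 0.229 = 0.95411
KRW→EUR→AED→KRW: 0.000568 × 4.14 × 362 = 0.85125
Maximum is KRW→AED→EUR→KRW at 0.9786; no arbitrage — every cycle loses value.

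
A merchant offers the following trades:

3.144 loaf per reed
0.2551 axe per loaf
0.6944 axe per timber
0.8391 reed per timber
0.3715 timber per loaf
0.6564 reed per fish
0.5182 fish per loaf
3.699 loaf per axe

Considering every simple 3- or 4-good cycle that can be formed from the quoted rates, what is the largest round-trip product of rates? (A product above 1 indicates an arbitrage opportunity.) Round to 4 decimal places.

reed→loaf→fish→reed: 3.144 × 0.5182 × 0.6564 = 1.06942
reed→loaf→timber→reed: 3.144 × 0.3715 × 0.8391 = 0.98007
loaf→timber→axe→loaf: 0.3715 × 0.6944 × 3.699 = 0.95423
Maximum is reed→loaf→fish→reed at 1.0694; arbitrage exists.

1.0694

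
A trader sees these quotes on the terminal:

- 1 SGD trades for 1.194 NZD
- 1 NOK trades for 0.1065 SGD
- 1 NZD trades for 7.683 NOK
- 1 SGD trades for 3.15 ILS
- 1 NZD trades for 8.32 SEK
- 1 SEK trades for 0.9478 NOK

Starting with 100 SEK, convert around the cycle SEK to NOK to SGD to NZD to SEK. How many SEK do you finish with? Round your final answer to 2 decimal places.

100.28

100 SEK × 0.9478 = 94.78 NOK
94.78 NOK × 0.1065 = 10.09407 SGD
10.09407 SGD × 1.194 = 12.05231958 NZD
12.05231958 NZD × 8.32 = 100.2752989056 SEK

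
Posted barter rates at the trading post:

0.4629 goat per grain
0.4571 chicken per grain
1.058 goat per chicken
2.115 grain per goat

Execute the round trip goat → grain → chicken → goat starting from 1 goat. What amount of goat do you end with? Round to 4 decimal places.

1.0228

1 goat × 2.115 = 2.115 grain
2.115 grain × 0.4571 = 0.9667665 chicken
0.9667665 chicken × 1.058 = 1.022838957 goat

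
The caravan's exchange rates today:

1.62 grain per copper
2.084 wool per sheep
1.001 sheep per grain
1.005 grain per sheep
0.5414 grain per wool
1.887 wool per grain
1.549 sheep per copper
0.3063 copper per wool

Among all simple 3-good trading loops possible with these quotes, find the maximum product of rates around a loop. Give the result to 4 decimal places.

1.1294

wool→grain→sheep→wool: 0.5414 × 1.001 × 2.084 = 1.12941
wool→copper→sheep→wool: 0.3063 × 1.549 × 2.084 = 0.98877
wool→copper→grain→wool: 0.3063 × 1.62 × 1.887 = 0.93634
Maximum is wool→grain→sheep→wool at 1.1294; arbitrage exists.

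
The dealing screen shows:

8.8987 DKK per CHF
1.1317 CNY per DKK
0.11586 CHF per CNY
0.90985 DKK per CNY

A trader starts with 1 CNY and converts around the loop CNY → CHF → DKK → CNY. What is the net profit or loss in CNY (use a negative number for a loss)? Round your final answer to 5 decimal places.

1 CNY × 0.11586 = 0.11586 CHF
0.11586 CHF × 8.8987 = 1.031003382 DKK
1.031003382 DKK × 1.1317 = 1.1667865274094 CNY
Net change: 1.1667865274094 − 1 = 0.1667865274094 CNY

0.16679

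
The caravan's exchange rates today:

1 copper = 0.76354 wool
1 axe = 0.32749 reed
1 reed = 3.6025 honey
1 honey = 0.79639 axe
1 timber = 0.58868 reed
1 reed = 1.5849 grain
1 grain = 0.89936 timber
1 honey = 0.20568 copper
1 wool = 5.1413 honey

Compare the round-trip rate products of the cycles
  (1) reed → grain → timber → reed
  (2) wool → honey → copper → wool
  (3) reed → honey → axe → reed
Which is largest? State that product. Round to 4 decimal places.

(1) 1.5849 × 0.89936 × 0.58868 = 0.83910
(2) 5.1413 × 0.20568 × 0.76354 = 0.80741
(3) 3.6025 × 0.79639 × 0.32749 = 0.93957
Highest is cycle (3) at 0.9396 (≤1, no arbitrage).

0.9396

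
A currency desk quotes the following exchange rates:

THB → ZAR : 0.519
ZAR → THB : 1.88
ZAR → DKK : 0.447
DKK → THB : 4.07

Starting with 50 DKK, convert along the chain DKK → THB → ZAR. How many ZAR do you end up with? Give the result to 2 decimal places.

105.62

50 DKK × 4.07 = 203.5 THB
203.5 THB × 0.519 = 105.6165 ZAR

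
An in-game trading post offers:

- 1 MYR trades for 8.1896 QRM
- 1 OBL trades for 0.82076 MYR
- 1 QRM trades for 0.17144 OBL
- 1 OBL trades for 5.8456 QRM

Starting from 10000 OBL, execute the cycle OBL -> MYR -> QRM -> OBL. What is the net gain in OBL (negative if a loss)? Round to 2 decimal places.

10000 OBL × 0.82076 = 8207.6 MYR
8207.6 MYR × 8.1896 = 67216.96096 QRM
67216.96096 QRM × 0.17144 = 11523.6757869824 OBL
Net change: 11523.6757869824 − 10000 = 1523.6757869824 OBL

1523.68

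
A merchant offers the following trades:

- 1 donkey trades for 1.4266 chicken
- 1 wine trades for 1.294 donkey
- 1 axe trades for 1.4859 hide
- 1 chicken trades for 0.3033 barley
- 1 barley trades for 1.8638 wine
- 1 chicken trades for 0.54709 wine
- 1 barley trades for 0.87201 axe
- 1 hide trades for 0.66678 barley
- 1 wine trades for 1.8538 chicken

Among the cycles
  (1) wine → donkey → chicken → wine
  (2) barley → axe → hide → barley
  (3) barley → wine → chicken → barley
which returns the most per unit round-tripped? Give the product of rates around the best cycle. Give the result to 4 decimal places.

(1) 1.294 × 1.4266 × 0.54709 = 1.00994
(2) 0.87201 × 1.4859 × 0.66678 = 0.86396
(3) 1.8638 × 1.8538 × 0.3033 = 1.04794
Highest is cycle (3) at 1.0479 (>1, arbitrage).

1.0479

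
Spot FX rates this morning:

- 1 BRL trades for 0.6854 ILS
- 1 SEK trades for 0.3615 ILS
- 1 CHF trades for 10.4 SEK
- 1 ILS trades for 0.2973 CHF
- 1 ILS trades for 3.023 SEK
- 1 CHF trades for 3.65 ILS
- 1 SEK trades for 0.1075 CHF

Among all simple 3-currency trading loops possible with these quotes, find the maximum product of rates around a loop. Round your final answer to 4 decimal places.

CHF→ILS→SEK→CHF: 3.65 × 3.023 × 0.1075 = 1.18615
CHF→SEK→ILS→CHF: 10.4 × 0.3615 × 0.2973 = 1.11773
Maximum is CHF→ILS→SEK→CHF at 1.1861; arbitrage exists.

1.1861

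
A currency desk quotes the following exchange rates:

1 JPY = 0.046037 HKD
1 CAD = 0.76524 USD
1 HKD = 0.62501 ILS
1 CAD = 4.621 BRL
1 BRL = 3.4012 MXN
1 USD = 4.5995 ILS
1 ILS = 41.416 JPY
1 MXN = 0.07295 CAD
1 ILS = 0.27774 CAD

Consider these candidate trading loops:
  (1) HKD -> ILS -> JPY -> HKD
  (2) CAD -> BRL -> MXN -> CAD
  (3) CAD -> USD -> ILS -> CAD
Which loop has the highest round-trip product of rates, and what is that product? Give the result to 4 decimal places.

(1) 0.62501 × 41.416 × 0.046037 = 1.19169
(2) 4.621 × 3.4012 × 0.07295 = 1.14655
(3) 0.76524 × 4.5995 × 0.27774 = 0.97757
Highest is cycle (1) at 1.1917 (>1, arbitrage).

1.1917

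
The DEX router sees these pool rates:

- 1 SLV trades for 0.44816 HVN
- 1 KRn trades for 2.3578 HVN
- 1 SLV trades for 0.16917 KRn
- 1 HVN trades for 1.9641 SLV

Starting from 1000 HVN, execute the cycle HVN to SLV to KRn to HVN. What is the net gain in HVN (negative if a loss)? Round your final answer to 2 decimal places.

-216.58

1000 HVN × 1.9641 = 1964.1 SLV
1964.1 SLV × 0.16917 = 332.266797 KRn
332.266797 KRn × 2.3578 = 783.4186539666 HVN
Net change: 783.4186539666 − 1000 = -216.5813460334 HVN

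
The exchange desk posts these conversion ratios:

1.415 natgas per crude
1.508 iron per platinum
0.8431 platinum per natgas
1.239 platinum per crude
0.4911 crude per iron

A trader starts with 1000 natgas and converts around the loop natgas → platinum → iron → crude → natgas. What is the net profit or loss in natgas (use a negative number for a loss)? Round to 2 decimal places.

1000 natgas × 0.8431 = 843.1 platinum
843.1 platinum × 1.508 = 1271.3948 iron
1271.3948 iron × 0.4911 = 624.38198628 crude
624.38198628 crude × 1.415 = 883.5005105862 natgas
Net change: 883.5005105862 − 1000 = -116.4994894138 natgas

-116.50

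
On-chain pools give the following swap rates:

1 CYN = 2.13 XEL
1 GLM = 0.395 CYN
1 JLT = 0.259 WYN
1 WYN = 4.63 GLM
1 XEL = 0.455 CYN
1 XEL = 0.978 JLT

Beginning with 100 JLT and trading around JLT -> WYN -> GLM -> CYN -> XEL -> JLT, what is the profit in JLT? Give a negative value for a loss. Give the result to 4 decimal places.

100 JLT × 0.259 = 25.9 WYN
25.9 WYN × 4.63 = 119.917 GLM
119.917 GLM × 0.395 = 47.367215 CYN
47.367215 CYN × 2.13 = 100.89216795 XEL
100.89216795 XEL × 0.978 = 98.6725402551 JLT
Net change: 98.6725402551 − 100 = -1.3274597449 JLT

-1.3275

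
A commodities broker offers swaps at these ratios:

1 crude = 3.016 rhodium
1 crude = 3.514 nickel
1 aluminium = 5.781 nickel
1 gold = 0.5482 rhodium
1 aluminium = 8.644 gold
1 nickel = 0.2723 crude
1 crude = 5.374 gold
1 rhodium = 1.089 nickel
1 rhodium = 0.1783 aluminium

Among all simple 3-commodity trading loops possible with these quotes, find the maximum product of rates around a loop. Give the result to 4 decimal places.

0.8943

crude→rhodium→nickel→crude: 3.016 × 1.089 × 0.2723 = 0.89435
aluminium→gold→rhodium→aluminium: 8.644 × 0.5482 × 0.1783 = 0.84490
Maximum is crude→rhodium→nickel→crude at 0.8943; no arbitrage — every cycle loses value.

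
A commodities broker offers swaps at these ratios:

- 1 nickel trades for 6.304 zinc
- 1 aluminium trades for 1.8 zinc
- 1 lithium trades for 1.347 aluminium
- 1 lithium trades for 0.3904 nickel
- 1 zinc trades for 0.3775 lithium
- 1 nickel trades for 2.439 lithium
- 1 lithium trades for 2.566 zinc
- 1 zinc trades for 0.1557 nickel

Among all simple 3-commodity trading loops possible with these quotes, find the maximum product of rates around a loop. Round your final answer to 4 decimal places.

0.9744

nickel→lithium→zinc→nickel: 2.439 × 2.566 × 0.1557 = 0.97444
nickel→zinc→lithium→nickel: 6.304 × 0.3775 × 0.3904 = 0.92906
zinc→lithium→aluminium→zinc: 0.3775 × 1.347 × 1.8 = 0.91529
Maximum is nickel→lithium→zinc→nickel at 0.9744; no arbitrage — every cycle loses value.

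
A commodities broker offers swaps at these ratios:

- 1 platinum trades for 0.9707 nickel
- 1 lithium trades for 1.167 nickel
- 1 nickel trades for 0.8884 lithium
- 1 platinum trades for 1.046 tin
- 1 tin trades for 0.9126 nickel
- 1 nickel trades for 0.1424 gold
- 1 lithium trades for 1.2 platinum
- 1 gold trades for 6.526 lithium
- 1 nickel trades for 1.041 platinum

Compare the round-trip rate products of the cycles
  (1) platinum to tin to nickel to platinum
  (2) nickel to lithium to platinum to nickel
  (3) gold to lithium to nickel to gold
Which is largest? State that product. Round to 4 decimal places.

1.0845

(1) 1.046 × 0.9126 × 1.041 = 0.99372
(2) 0.8884 × 1.2 × 0.9707 = 1.03484
(3) 6.526 × 1.167 × 0.1424 = 1.08450
Highest is cycle (3) at 1.0845 (>1, arbitrage).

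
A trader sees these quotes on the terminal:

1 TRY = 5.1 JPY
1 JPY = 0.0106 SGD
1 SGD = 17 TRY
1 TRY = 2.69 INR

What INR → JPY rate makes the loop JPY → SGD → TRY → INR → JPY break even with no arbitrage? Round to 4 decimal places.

Known legs of the cycle: 0.0106 × 17 × 2.69 = 0.484738
For no arbitrage the full-cycle product must be 1, so the missing rate is 1 / 0.484738 ≈ 2.062970.

2.0630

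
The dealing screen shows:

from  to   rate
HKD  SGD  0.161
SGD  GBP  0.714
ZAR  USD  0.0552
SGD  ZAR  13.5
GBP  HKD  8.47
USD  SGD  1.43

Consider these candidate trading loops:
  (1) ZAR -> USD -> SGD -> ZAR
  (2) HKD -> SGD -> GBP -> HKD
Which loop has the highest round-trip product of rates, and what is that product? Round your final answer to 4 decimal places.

1.0656

(1) 0.0552 × 1.43 × 13.5 = 1.06564
(2) 0.161 × 0.714 × 8.47 = 0.97366
Highest is cycle (1) at 1.0656 (>1, arbitrage).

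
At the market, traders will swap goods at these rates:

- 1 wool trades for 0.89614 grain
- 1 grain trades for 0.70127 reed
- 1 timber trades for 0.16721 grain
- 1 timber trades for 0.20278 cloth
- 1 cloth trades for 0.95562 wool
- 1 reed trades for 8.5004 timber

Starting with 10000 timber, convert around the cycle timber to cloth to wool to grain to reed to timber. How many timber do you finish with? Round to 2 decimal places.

10000 timber × 0.20278 = 2027.8 cloth
2027.8 cloth × 0.95562 = 1937.806236 wool
1937.806236 wool × 0.89614 = 1736.54568032904 grain
1736.54568032904 grain × 0.70127 = 1217.7873892443458808 reed
1217.7873892443458808 reed × 8.5004 = 10351.67992353263772515232 timber

10351.68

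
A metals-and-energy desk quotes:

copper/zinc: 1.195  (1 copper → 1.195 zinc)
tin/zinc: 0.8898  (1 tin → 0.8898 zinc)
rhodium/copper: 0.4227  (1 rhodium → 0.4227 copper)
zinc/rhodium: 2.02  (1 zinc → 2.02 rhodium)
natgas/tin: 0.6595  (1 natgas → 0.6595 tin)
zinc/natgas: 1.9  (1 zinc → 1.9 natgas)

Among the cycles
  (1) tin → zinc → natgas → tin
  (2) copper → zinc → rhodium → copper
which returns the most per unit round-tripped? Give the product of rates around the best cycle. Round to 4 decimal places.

1.1150

(1) 0.8898 × 1.9 × 0.6595 = 1.11496
(2) 1.195 × 2.02 × 0.4227 = 1.02036
Highest is cycle (1) at 1.1150 (>1, arbitrage).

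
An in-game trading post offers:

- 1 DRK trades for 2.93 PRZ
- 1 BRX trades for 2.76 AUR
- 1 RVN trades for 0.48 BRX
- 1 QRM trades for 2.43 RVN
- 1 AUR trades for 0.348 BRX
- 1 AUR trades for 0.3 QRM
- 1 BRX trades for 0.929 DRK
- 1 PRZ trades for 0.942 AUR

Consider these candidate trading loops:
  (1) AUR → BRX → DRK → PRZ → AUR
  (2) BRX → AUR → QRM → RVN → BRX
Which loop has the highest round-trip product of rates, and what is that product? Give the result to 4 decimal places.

0.9658

(1) 0.348 × 0.929 × 2.93 × 0.942 = 0.89231
(2) 2.76 × 0.3 × 2.43 × 0.48 = 0.96578
Highest is cycle (2) at 0.9658 (≤1, no arbitrage).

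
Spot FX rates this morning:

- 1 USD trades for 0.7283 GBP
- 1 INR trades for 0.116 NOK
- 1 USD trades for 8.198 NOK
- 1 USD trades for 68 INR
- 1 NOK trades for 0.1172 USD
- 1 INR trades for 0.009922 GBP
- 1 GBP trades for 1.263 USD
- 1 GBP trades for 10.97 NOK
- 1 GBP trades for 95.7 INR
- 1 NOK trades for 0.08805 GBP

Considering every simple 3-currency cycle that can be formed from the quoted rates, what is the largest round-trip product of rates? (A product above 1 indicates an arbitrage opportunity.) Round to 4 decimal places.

0.9775

NOK→GBP→INR→NOK: 0.08805 × 95.7 × 0.116 = 0.97746
USD→GBP→NOK→USD: 0.7283 × 10.97 × 0.1172 = 0.93636
USD→INR→NOK→USD: 68 × 0.116 × 0.1172 = 0.92447
USD→NOK→GBP→USD: 8.198 × 0.08805 × 1.263 = 0.91168
USD→INR→GBP→USD: 68 × 0.009922 × 1.263 = 0.85214
Maximum is NOK→GBP→INR→NOK at 0.9775; no arbitrage — every cycle loses value.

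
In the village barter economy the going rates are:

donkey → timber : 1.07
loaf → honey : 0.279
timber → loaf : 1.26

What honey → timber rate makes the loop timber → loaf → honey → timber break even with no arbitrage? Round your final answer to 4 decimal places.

Known legs of the cycle: 1.26 × 0.279 = 0.35154
For no arbitrage the full-cycle product must be 1, so the missing rate is 1 / 0.35154 ≈ 2.844627.

2.8446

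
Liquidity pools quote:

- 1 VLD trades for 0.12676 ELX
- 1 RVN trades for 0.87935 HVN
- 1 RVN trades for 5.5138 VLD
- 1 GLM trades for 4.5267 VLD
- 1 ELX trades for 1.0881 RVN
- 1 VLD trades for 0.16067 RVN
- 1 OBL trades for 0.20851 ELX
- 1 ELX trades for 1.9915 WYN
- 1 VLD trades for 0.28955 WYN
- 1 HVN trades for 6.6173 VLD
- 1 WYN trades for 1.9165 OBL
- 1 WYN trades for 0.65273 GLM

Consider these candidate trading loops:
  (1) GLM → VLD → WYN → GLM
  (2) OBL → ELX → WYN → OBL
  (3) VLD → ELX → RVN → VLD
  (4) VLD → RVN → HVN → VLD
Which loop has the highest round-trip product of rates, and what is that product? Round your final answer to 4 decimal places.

(1) 4.5267 × 0.28955 × 0.65273 = 0.85554
(2) 0.20851 × 1.9915 × 1.9165 = 0.79582
(3) 0.12676 × 1.0881 × 5.5138 = 0.76050
(4) 0.16067 × 0.87935 × 6.6173 = 0.93493
Highest is cycle (4) at 0.9349 (≤1, no arbitrage).

0.9349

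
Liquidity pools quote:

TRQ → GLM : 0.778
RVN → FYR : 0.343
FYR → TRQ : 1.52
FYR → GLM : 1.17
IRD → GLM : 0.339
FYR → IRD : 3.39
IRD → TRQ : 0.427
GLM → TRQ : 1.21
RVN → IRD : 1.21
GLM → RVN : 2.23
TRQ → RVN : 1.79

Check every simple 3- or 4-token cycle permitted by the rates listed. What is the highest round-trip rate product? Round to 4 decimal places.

RVN→FYR→TRQ→RVN: 0.343 × 1.52 × 1.79 = 0.93323
RVN→IRD→TRQ→RVN: 1.21 × 0.427 × 1.79 = 0.92484
GLM→RVN→IRD→GLM: 2.23 × 1.21 × 0.339 = 0.91472
GLM→RVN→FYR→TRQ→GLM: 2.23 × 0.343 × 1.52 × 0.778 = 0.90453
GLM→RVN→IRD→TRQ→GLM: 2.23 × 1.21 × 0.427 × 0.778 = 0.89639
GLM→RVN→FYR→GLM: 2.23 × 0.343 × 1.17 = 0.89492
RVN→FYR→IRD→TRQ→RVN: 0.343 × 3.39 × 0.427 × 1.79 = 0.88874
GLM→TRQ→RVN→IRD→GLM: 1.21 × 1.79 × 1.21 × 0.339 = 0.88843
GLM→RVN→FYR→IRD→GLM: 2.23 × 0.343 × 3.39 × 0.339 = 0.87902
GLM→TRQ→RVN→FYR→GLM: 1.21 × 1.79 × 0.343 × 1.17 = 0.86920
Maximum is RVN→FYR→TRQ→RVN at 0.9332; no arbitrage — every cycle loses value.

0.9332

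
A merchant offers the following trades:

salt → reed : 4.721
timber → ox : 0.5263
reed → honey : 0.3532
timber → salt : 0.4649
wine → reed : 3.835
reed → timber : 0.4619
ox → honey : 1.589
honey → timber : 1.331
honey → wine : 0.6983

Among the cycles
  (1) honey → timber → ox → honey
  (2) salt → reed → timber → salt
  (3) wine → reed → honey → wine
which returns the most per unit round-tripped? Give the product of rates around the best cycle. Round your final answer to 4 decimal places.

1.1131

(1) 1.331 × 0.5263 × 1.589 = 1.11310
(2) 4.721 × 0.4619 × 0.4649 = 1.01377
(3) 3.835 × 0.3532 × 0.6983 = 0.94586
Highest is cycle (1) at 1.1131 (>1, arbitrage).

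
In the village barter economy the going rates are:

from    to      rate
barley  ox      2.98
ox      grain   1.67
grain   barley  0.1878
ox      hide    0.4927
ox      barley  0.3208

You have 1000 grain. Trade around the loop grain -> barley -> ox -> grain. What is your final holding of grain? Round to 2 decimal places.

1000 grain × 0.1878 = 187.8 barley
187.8 barley × 2.98 = 559.644 ox
559.644 ox × 1.67 = 934.60548 grain

934.61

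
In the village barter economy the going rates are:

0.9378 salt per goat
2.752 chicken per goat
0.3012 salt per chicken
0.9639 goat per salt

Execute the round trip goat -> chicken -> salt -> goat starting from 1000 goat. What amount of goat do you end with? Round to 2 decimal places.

1000 goat × 2.752 = 2752 chicken
2752 chicken × 0.3012 = 828.9024 salt
828.9024 salt × 0.9639 = 798.97902336 goat

798.98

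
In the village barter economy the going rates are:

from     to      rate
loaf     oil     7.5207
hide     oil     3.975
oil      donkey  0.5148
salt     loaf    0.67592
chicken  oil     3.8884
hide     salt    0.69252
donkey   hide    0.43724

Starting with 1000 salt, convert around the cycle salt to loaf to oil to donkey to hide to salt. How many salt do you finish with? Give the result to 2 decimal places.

1000 salt × 0.67592 = 675.92 loaf
675.92 loaf × 7.5207 = 5083.391544 oil
5083.391544 oil × 0.5148 = 2616.9299668512 donkey
2616.9299668512 donkey × 0.43724 = 1144.226458706018688 hide
1144.226458706018688 hide × 0.69252 = 792.39970718309206181376 salt

792.40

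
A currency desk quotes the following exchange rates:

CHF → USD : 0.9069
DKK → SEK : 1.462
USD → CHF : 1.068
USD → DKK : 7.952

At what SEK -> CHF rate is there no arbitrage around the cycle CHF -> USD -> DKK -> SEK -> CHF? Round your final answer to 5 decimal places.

Known legs of the cycle: 0.9069 × 7.952 × 1.462 = 10.5434597856
For no arbitrage the full-cycle product must be 1, so the missing rate is 1 / 10.5434597856 ≈ 0.0948455.

0.09485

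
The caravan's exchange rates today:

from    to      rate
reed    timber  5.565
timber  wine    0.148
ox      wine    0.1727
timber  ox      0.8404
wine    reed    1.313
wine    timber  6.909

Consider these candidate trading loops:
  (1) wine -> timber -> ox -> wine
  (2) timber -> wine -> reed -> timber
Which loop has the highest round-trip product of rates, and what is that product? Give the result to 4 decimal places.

(1) 6.909 × 0.8404 × 0.1727 = 1.00275
(2) 0.148 × 1.313 × 5.565 = 1.08141
Highest is cycle (2) at 1.0814 (>1, arbitrage).

1.0814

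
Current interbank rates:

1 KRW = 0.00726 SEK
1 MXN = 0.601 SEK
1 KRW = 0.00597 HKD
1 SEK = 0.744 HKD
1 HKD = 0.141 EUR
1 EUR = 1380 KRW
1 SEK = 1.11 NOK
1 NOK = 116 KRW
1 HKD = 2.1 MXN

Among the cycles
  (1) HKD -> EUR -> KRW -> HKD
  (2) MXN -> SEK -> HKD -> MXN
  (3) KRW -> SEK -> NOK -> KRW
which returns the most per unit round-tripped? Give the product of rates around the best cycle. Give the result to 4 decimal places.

1.1616

(1) 0.141 × 1380 × 0.00597 = 1.16164
(2) 0.601 × 0.744 × 2.1 = 0.93900
(3) 0.00726 × 1.11 × 116 = 0.93480
Highest is cycle (1) at 1.1616 (>1, arbitrage).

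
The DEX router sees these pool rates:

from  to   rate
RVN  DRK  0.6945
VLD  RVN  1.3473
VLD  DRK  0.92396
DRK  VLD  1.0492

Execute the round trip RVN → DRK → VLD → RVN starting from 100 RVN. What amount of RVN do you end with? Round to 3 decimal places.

100 RVN × 0.6945 = 69.45 DRK
69.45 DRK × 1.0492 = 72.86694 VLD
72.86694 VLD × 1.3473 = 98.173628262 RVN

98.174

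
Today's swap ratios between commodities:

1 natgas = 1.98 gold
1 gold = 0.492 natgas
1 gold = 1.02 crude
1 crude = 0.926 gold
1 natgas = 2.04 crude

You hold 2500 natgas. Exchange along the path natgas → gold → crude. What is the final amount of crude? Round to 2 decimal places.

5049.00

2500 natgas × 1.98 = 4950 gold
4950 gold × 1.02 = 5049 crude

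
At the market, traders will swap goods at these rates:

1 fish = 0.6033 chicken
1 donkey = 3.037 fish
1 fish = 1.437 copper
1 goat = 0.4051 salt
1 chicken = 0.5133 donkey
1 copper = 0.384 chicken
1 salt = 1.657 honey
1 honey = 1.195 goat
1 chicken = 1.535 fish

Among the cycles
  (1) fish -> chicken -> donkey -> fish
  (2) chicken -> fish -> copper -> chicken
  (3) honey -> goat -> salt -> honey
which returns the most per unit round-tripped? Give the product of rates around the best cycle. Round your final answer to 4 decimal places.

(1) 0.6033 × 0.5133 × 3.037 = 0.94048
(2) 1.535 × 1.437 × 0.384 = 0.84703
(3) 1.195 × 0.4051 × 1.657 = 0.80214
Highest is cycle (1) at 0.9405 (≤1, no arbitrage).

0.9405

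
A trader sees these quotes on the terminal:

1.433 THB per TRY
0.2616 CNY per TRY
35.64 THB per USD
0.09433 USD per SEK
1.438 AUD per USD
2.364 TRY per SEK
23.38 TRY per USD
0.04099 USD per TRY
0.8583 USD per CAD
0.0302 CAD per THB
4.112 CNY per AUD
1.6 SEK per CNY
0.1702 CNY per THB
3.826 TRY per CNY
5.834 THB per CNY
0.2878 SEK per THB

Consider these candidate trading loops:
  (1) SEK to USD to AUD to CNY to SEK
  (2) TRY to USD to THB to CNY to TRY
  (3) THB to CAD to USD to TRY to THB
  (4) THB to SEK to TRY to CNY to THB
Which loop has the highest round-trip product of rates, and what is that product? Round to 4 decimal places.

1.0383

(1) 0.09433 × 1.438 × 4.112 × 1.6 = 0.89245
(2) 0.04099 × 35.64 × 0.1702 × 3.826 = 0.95131
(3) 0.0302 × 0.8583 × 23.38 × 1.433 = 0.86843
(4) 0.2878 × 2.364 × 0.2616 × 5.834 = 1.03835
Highest is cycle (4) at 1.0383 (>1, arbitrage).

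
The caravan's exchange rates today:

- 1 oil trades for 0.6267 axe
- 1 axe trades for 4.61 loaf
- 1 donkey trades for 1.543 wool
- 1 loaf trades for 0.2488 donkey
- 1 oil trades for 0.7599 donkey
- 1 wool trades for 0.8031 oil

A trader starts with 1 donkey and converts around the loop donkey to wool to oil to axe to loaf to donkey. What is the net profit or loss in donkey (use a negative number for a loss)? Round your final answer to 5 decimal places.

1 donkey × 1.543 = 1.543 wool
1.543 wool × 0.8031 = 1.2391833 oil
1.2391833 oil × 0.6267 = 0.77659617411 axe
0.77659617411 axe × 4.61 = 3.5801083626471 loaf
3.5801083626471 loaf × 0.2488 = 0.89073096062659848 donkey
Net change: 0.89073096062659848 − 1 = -0.10926903937340152 donkey

-0.10927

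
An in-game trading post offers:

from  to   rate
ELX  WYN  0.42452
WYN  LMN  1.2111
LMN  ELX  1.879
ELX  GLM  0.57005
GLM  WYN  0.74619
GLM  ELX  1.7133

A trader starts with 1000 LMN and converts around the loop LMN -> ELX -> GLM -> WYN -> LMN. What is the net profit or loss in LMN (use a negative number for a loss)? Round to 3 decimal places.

-32.014

1000 LMN × 1.879 = 1879 ELX
1879 ELX × 0.57005 = 1071.12395 GLM
1071.12395 GLM × 0.74619 = 799.2619802505 WYN
799.2619802505 WYN × 1.2111 = 967.98618428138055 LMN
Net change: 967.98618428138055 − 1000 = -32.01381571861945 LMN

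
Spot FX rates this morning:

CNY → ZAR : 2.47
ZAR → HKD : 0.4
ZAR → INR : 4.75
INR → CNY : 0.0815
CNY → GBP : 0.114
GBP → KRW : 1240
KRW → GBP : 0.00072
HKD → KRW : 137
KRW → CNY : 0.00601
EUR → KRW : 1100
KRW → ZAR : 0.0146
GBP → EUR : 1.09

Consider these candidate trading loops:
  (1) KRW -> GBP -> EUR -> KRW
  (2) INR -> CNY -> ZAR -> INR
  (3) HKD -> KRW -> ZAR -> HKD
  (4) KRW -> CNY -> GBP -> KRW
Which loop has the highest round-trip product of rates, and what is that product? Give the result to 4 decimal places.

0.9562

(1) 0.00072 × 1.09 × 1100 = 0.86328
(2) 0.0815 × 2.47 × 4.75 = 0.95620
(3) 137 × 0.0146 × 0.4 = 0.80008
(4) 0.00601 × 0.114 × 1240 = 0.84957
Highest is cycle (2) at 0.9562 (≤1, no arbitrage).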